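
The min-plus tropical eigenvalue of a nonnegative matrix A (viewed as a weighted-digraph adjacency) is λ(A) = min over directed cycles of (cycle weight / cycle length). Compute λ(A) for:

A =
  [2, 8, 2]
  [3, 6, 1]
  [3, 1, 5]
λ(A) = 1

Enumerate directed cycles and compute their means (weight / length). Sample:
  cycle 0 → 0: weight = 2, length = 1, mean = 2/1 ≈ 2.000
  cycle 1 → 1: weight = 6, length = 1, mean = 6/1 ≈ 6.000
  cycle 2 → 2: weight = 5, length = 1, mean = 5/1 ≈ 5.000
  cycle 0 → 1 → 0: weight = 11, length = 2, mean = 11/2 ≈ 5.500
  cycle 0 → 2 → 0: weight = 5, length = 2, mean = 5/2 ≈ 2.500
  cycle 1 → 0 → 1: weight = 11, length = 2, mean = 11/2 ≈ 5.500
Minimum mean = 1.000, attained e.g. along the cycle 1 → 2 → 1 with weight 2 and length 2. So λ(A) = 2/2 = 1.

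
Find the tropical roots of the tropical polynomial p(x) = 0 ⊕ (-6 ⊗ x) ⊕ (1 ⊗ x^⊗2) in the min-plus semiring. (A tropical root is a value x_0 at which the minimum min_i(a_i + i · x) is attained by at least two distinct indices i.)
Roots: {-7, 6}

Each tropical root is a break point of the lower envelope of the lines y = a_i + i · x (there are 3 lines, with slopes 0, 1, ..., 2). Only the lines that attain the minimum somewhere contribute to roots; other lines are dominated. Here the surviving (envelope) indices are i = 2, i = 1, i = 0.
Intersections between consecutive envelope lines give the roots: for adjacent envelope indices i < j the intersection is x = (a_i − a_j) / (j − i). Reading off the sorted break points: {-7, 6}.
Verification: at each break x_0, at least two indices attain the minimum of min_i(a_i + i · x_0).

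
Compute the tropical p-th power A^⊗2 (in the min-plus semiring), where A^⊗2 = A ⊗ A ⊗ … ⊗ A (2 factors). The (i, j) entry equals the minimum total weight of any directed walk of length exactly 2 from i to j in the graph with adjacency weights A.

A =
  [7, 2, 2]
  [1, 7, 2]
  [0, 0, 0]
A^⊗2 =
  [2, 2, 2]
  [2, 2, 2]
  [0, 0, 0]

Each entry (A^⊗2)_ij equals the minimum over all length-2 walks i = v_0 → v_1 → … → v_2 = j of Σ_t A[v_t][v_{t+1}]. For example, for (i, j) = (0, 2) we minimise over 3 possible intermediate vertex sequences; the minimum is 2, attained along the walk 0 → 2 → 2.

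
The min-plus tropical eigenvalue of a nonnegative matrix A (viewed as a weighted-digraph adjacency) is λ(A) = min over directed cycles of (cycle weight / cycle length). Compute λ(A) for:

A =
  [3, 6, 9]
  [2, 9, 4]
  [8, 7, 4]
λ(A) = 3

Enumerate directed cycles and compute their means (weight / length). Sample:
  cycle 0 → 0: weight = 3, length = 1, mean = 3/1 ≈ 3.000
  cycle 1 → 1: weight = 9, length = 1, mean = 9/1 ≈ 9.000
  cycle 2 → 2: weight = 4, length = 1, mean = 4/1 ≈ 4.000
  cycle 0 → 1 → 0: weight = 8, length = 2, mean = 8/2 ≈ 4.000
  cycle 0 → 2 → 0: weight = 17, length = 2, mean = 17/2 ≈ 8.500
  cycle 1 → 0 → 1: weight = 8, length = 2, mean = 8/2 ≈ 4.000
Minimum mean = 3.000, attained e.g. along the cycle 0 → 0 with weight 3 and length 1. So λ(A) = 3/1 = 3.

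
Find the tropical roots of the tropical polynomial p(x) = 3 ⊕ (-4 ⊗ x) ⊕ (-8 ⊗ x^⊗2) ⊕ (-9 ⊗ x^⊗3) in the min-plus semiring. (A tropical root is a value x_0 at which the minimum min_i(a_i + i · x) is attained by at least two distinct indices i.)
Roots: {1, 4, 7}

Each tropical root is a break point of the lower envelope of the lines y = a_i + i · x (there are 4 lines, with slopes 0, 1, ..., 3). Only the lines that attain the minimum somewhere contribute to roots; other lines are dominated. Here the surviving (envelope) indices are i = 3, i = 2, i = 1, i = 0.
Intersections between consecutive envelope lines give the roots: for adjacent envelope indices i < j the intersection is x = (a_i − a_j) / (j − i). Reading off the sorted break points: {1, 4, 7}.
Verification: at each break x_0, at least two indices attain the minimum of min_i(a_i + i · x_0).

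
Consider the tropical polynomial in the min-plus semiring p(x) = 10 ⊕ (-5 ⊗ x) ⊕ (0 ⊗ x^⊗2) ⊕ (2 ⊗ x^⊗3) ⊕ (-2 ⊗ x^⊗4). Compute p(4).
p(4) = -1

A tropical monomial a ⊗ x^⊗i evaluates to a + i · x. Evaluating each term at x = 4:
  Term 0 contributes 10 + 0 · 4 = 10
  Term 1 contributes -5 + 1 · 4 = -1
  Term 2 contributes 0 + 2 · 4 = 8
  Term 3 contributes 2 + 3 · 4 = 14
  Term 4 contributes -2 + 4 · 4 = 14
p(4) = ⊕ of these = min[10, -1, 8, 14, 14] = -1.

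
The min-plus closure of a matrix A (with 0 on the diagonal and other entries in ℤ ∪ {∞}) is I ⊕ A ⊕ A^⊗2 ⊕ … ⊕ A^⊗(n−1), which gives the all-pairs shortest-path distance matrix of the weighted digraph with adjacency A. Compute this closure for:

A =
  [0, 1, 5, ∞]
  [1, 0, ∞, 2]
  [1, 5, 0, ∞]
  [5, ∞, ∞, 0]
Closure =
  [0, 1, 5, 3]
  [1, 0, 6, 2]
  [1, 2, 0, 4]
  [5, 6, 10, 0]

This is the Floyd-Warshall all-pairs shortest-path computation. For each intermediate vertex k = 0, 1, …, 3, update dist[i][j] ← min(dist[i][j], dist[i][k] + dist[k][j]). The final matrix gives, for each (i, j), the minimum total weight of any directed path from i to j (possibly empty when i = j).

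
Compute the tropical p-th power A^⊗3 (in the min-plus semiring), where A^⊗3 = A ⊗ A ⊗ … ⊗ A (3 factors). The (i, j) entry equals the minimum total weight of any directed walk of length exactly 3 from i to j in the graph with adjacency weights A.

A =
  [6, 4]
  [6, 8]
A^⊗3 =
  [16, 14]
  [16, 16]

Each entry (A^⊗3)_ij equals the minimum over all length-3 walks i = v_0 → v_1 → … → v_3 = j of Σ_t A[v_t][v_{t+1}]. For example, for (i, j) = (0, 1) we minimise over 4 possible intermediate vertex sequences; the minimum is 14, attained along the walk 0 → 1 → 0 → 1.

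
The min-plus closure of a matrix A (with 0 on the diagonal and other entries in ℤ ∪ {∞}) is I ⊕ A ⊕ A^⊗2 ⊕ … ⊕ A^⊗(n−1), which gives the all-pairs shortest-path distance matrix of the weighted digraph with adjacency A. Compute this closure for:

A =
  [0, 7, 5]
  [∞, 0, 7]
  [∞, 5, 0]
Closure =
  [0, 7, 5]
  [∞, 0, 7]
  [∞, 5, 0]

This is the Floyd-Warshall all-pairs shortest-path computation. For each intermediate vertex k = 0, 1, …, 2, update dist[i][j] ← min(dist[i][j], dist[i][k] + dist[k][j]). The final matrix gives, for each (i, j), the minimum total weight of any directed path from i to j (possibly empty when i = j).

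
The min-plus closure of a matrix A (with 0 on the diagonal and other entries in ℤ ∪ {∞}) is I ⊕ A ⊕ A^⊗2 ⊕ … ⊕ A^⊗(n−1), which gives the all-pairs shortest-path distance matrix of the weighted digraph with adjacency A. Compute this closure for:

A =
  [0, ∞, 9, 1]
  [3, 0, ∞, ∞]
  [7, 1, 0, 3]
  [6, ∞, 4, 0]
Closure =
  [0, 6, 5, 1]
  [3, 0, 8, 4]
  [4, 1, 0, 3]
  [6, 5, 4, 0]

This is the Floyd-Warshall all-pairs shortest-path computation. For each intermediate vertex k = 0, 1, …, 3, update dist[i][j] ← min(dist[i][j], dist[i][k] + dist[k][j]). The final matrix gives, for each (i, j), the minimum total weight of any directed path from i to j (possibly empty when i = j).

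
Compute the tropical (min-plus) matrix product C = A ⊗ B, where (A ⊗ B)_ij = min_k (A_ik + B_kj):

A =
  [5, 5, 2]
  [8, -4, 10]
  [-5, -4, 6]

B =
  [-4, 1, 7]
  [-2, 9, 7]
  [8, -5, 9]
A ⊗ B =
  [1, -3, 11]
  [-6, 5, 3]
  [-9, -4, 2]

Apply the min-plus product entry-by-entry:
  C[0][0] = min over k of (A[0][0] + B[0][0] = 5 + -4 = 1, A[0][1] + B[1][0] = 5 + -2 = 3, A[0][2] + B[2][0] = 2 + 8 = 10) = 1 (attained at k = 0)
  C[0][1] = min over k of (A[0][0] + B[0][1] = 5 + 1 = 6, A[0][1] + B[1][1] = 5 + 9 = 14, A[0][2] + B[2][1] = 2 + -5 = -3) = -3 (attained at k = 2)
  C[0][2] = min over k of (A[0][0] + B[0][2] = 5 + 7 = 12, A[0][1] + B[1][2] = 5 + 7 = 12, A[0][2] + B[2][2] = 2 + 9 = 11) = 11 (attained at k = 2)
  C[1][0] = min over k of (A[1][0] + B[0][0] = 8 + -4 = 4, A[1][1] + B[1][0] = -4 + -2 = -6, A[1][2] + B[2][0] = 10 + 8 = 18) = -6 (attained at k = 1)
  C[1][1] = min over k of (A[1][0] + B[0][1] = 8 + 1 = 9, A[1][1] + B[1][1] = -4 + 9 = 5, A[1][2] + B[2][1] = 10 + -5 = 5) = 5 (attained at k = 1)
  C[1][2] = min over k of (A[1][0] + B[0][2] = 8 + 7 = 15, A[1][1] + B[1][2] = -4 + 7 = 3, A[1][2] + B[2][2] = 10 + 9 = 19) = 3 (attained at k = 1)
  C[2][0] = min over k of (A[2][0] + B[0][0] = -5 + -4 = -9, A[2][1] + B[1][0] = -4 + -2 = -6, A[2][2] + B[2][0] = 6 + 8 = 14) = -9 (attained at k = 0)
  C[2][1] = min over k of (A[2][0] + B[0][1] = -5 + 1 = -4, A[2][1] + B[1][1] = -4 + 9 = 5, A[2][2] + B[2][1] = 6 + -5 = 1) = -4 (attained at k = 0)
  C[2][2] = min over k of (A[2][0] + B[0][2] = -5 + 7 = 2, A[2][1] + B[1][2] = -4 + 7 = 3, A[2][2] + B[2][2] = 6 + 9 = 15) = 2 (attained at k = 0)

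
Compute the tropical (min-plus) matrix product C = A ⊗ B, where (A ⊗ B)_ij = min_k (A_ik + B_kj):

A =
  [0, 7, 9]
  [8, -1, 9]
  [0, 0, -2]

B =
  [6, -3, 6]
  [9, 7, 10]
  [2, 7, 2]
A ⊗ B =
  [6, -3, 6]
  [8, 5, 9]
  [0, -3, 0]

Apply the min-plus product entry-by-entry:
  C[0][0] = min over k of (A[0][0] + B[0][0] = 0 + 6 = 6, A[0][1] + B[1][0] = 7 + 9 = 16, A[0][2] + B[2][0] = 9 + 2 = 11) = 6 (attained at k = 0)
  C[0][1] = min over k of (A[0][0] + B[0][1] = 0 + -3 = -3, A[0][1] + B[1][1] = 7 + 7 = 14, A[0][2] + B[2][1] = 9 + 7 = 16) = -3 (attained at k = 0)
  C[0][2] = min over k of (A[0][0] + B[0][2] = 0 + 6 = 6, A[0][1] + B[1][2] = 7 + 10 = 17, A[0][2] + B[2][2] = 9 + 2 = 11) = 6 (attained at k = 0)
  C[1][0] = min over k of (A[1][0] + B[0][0] = 8 + 6 = 14, A[1][1] + B[1][0] = -1 + 9 = 8, A[1][2] + B[2][0] = 9 + 2 = 11) = 8 (attained at k = 1)
  C[1][1] = min over k of (A[1][0] + B[0][1] = 8 + -3 = 5, A[1][1] + B[1][1] = -1 + 7 = 6, A[1][2] + B[2][1] = 9 + 7 = 16) = 5 (attained at k = 0)
  C[1][2] = min over k of (A[1][0] + B[0][2] = 8 + 6 = 14, A[1][1] + B[1][2] = -1 + 10 = 9, A[1][2] + B[2][2] = 9 + 2 = 11) = 9 (attained at k = 1)
  C[2][0] = min over k of (A[2][0] + B[0][0] = 0 + 6 = 6, A[2][1] + B[1][0] = 0 + 9 = 9, A[2][2] + B[2][0] = -2 + 2 = 0) = 0 (attained at k = 2)
  C[2][1] = min over k of (A[2][0] + B[0][1] = 0 + -3 = -3, A[2][1] + B[1][1] = 0 + 7 = 7, A[2][2] + B[2][1] = -2 + 7 = 5) = -3 (attained at k = 0)
  C[2][2] = min over k of (A[2][0] + B[0][2] = 0 + 6 = 6, A[2][1] + B[1][2] = 0 + 10 = 10, A[2][2] + B[2][2] = -2 + 2 = 0) = 0 (attained at k = 2)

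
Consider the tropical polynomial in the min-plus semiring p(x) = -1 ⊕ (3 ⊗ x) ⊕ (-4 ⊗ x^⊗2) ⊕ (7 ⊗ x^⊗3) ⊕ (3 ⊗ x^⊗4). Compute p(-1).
p(-1) = -6

A tropical monomial a ⊗ x^⊗i evaluates to a + i · x. Evaluating each term at x = -1:
  Term 0 contributes -1 + 0 · -1 = -1
  Term 1 contributes 3 + 1 · -1 = 2
  Term 2 contributes -4 + 2 · -1 = -6
  Term 3 contributes 7 + 3 · -1 = 4
  Term 4 contributes 3 + 4 · -1 = -1
p(-1) = ⊕ of these = min[-1, 2, -6, 4, -1] = -6.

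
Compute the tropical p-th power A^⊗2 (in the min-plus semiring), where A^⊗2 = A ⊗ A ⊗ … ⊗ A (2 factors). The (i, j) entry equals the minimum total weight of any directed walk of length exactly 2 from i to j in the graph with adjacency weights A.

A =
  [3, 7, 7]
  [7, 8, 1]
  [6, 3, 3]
A^⊗2 =
  [6, 10, 8]
  [7, 4, 4]
  [9, 6, 4]

Each entry (A^⊗2)_ij equals the minimum over all length-2 walks i = v_0 → v_1 → … → v_2 = j of Σ_t A[v_t][v_{t+1}]. For example, for (i, j) = (0, 2) we minimise over 3 possible intermediate vertex sequences; the minimum is 8, attained along the walk 0 → 1 → 2.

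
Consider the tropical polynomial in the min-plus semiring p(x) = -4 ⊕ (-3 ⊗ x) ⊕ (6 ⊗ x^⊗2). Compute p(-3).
p(-3) = -6

A tropical monomial a ⊗ x^⊗i evaluates to a + i · x. Evaluating each term at x = -3:
  Term 0 contributes -4 + 0 · -3 = -4
  Term 1 contributes -3 + 1 · -3 = -6
  Term 2 contributes 6 + 2 · -3 = 0
p(-3) = ⊕ of these = min[-4, -6, 0] = -6.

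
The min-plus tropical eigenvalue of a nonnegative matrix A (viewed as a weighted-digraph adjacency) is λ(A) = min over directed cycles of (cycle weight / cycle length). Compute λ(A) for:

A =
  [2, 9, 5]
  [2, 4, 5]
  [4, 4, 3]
λ(A) = 2

Enumerate directed cycles and compute their means (weight / length). Sample:
  cycle 0 → 0: weight = 2, length = 1, mean = 2/1 ≈ 2.000
  cycle 1 → 1: weight = 4, length = 1, mean = 4/1 ≈ 4.000
  cycle 2 → 2: weight = 3, length = 1, mean = 3/1 ≈ 3.000
  cycle 0 → 1 → 0: weight = 11, length = 2, mean = 11/2 ≈ 5.500
  cycle 0 → 2 → 0: weight = 9, length = 2, mean = 9/2 ≈ 4.500
  cycle 1 → 0 → 1: weight = 11, length = 2, mean = 11/2 ≈ 5.500
Minimum mean = 2.000, attained e.g. along the cycle 0 → 0 with weight 2 and length 1. So λ(A) = 2/1 = 2.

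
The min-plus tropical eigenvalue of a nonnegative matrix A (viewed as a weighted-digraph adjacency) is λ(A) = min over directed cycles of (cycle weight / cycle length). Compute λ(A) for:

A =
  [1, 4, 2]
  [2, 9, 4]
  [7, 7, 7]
λ(A) = 1

Enumerate directed cycles and compute their means (weight / length). Sample:
  cycle 0 → 0: weight = 1, length = 1, mean = 1/1 ≈ 1.000
  cycle 1 → 1: weight = 9, length = 1, mean = 9/1 ≈ 9.000
  cycle 2 → 2: weight = 7, length = 1, mean = 7/1 ≈ 7.000
  cycle 0 → 1 → 0: weight = 6, length = 2, mean = 6/2 ≈ 3.000
  cycle 0 → 2 → 0: weight = 9, length = 2, mean = 9/2 ≈ 4.500
  cycle 1 → 0 → 1: weight = 6, length = 2, mean = 6/2 ≈ 3.000
Minimum mean = 1.000, attained e.g. along the cycle 0 → 0 with weight 1 and length 1. So λ(A) = 1/1 = 1.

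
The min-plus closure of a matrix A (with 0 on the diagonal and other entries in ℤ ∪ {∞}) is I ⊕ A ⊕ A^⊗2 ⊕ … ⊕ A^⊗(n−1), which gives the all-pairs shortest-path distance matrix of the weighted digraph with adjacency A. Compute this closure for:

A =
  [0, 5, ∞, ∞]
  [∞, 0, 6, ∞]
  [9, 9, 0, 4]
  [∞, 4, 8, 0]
Closure =
  [0, 5, 11, 15]
  [15, 0, 6, 10]
  [9, 8, 0, 4]
  [17, 4, 8, 0]

This is the Floyd-Warshall all-pairs shortest-path computation. For each intermediate vertex k = 0, 1, …, 3, update dist[i][j] ← min(dist[i][j], dist[i][k] + dist[k][j]). The final matrix gives, for each (i, j), the minimum total weight of any directed path from i to j (possibly empty when i = j).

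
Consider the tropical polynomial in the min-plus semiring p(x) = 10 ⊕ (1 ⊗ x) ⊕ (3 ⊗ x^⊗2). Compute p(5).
p(5) = 6

A tropical monomial a ⊗ x^⊗i evaluates to a + i · x. Evaluating each term at x = 5:
  Term 0 contributes 10 + 0 · 5 = 10
  Term 1 contributes 1 + 1 · 5 = 6
  Term 2 contributes 3 + 2 · 5 = 13
p(5) = ⊕ of these = min[10, 6, 13] = 6.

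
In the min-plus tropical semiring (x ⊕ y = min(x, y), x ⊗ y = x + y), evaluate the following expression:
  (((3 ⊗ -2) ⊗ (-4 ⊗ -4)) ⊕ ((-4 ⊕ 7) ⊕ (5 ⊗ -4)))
(((3 ⊗ -2) ⊗ (-4 ⊗ -4)) ⊕ ((-4 ⊕ 7) ⊕ (5 ⊗ -4))) = -7

Expand innermost to outermost. Recall ⊕ takes the minimum of its arguments and ⊗ takes their sum. Working out the expression (((3 ⊗ -2) ⊗ (-4 ⊗ -4)) ⊕ ((-4 ⊕ 7) ⊕ (5 ⊗ -4))) gives -7.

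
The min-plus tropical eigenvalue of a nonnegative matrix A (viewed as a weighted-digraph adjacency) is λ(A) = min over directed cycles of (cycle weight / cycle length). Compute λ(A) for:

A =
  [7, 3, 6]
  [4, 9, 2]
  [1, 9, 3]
λ(A) = 2

Enumerate directed cycles and compute their means (weight / length). Sample:
  cycle 0 → 0: weight = 7, length = 1, mean = 7/1 ≈ 7.000
  cycle 1 → 1: weight = 9, length = 1, mean = 9/1 ≈ 9.000
  cycle 2 → 2: weight = 3, length = 1, mean = 3/1 ≈ 3.000
  cycle 0 → 1 → 0: weight = 7, length = 2, mean = 7/2 ≈ 3.500
  cycle 0 → 2 → 0: weight = 7, length = 2, mean = 7/2 ≈ 3.500
  cycle 1 → 0 → 1: weight = 7, length = 2, mean = 7/2 ≈ 3.500
Minimum mean = 2.000, attained e.g. along the cycle 0 → 1 → 2 → 0 with weight 6 and length 3. So λ(A) = 6/3 = 2.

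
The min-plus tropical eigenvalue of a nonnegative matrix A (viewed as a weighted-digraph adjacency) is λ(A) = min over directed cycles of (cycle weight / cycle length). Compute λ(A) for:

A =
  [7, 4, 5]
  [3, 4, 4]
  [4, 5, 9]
λ(A) = 7/2

Enumerate directed cycles and compute their means (weight / length). Sample:
  cycle 0 → 0: weight = 7, length = 1, mean = 7/1 ≈ 7.000
  cycle 1 → 1: weight = 4, length = 1, mean = 4/1 ≈ 4.000
  cycle 2 → 2: weight = 9, length = 1, mean = 9/1 ≈ 9.000
  cycle 0 → 1 → 0: weight = 7, length = 2, mean = 7/2 ≈ 3.500
  cycle 0 → 2 → 0: weight = 9, length = 2, mean = 9/2 ≈ 4.500
  cycle 1 → 0 → 1: weight = 7, length = 2, mean = 7/2 ≈ 3.500
Minimum mean = 3.500, attained e.g. along the cycle 0 → 1 → 0 with weight 7 and length 2. So λ(A) = 7/2 = 7/2.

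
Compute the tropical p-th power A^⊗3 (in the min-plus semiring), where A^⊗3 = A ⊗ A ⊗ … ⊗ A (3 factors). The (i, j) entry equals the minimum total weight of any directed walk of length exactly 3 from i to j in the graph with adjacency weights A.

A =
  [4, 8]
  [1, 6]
A^⊗3 =
  [12, 16]
  [9, 13]

Each entry (A^⊗3)_ij equals the minimum over all length-3 walks i = v_0 → v_1 → … → v_3 = j of Σ_t A[v_t][v_{t+1}]. For example, for (i, j) = (0, 1) we minimise over 4 possible intermediate vertex sequences; the minimum is 16, attained along the walk 0 → 0 → 0 → 1.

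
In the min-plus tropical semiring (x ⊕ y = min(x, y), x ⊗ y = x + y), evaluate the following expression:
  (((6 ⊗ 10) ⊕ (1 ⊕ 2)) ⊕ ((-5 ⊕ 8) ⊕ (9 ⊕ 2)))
(((6 ⊗ 10) ⊕ (1 ⊕ 2)) ⊕ ((-5 ⊕ 8) ⊕ (9 ⊕ 2))) = -5

Expand innermost to outermost. Recall ⊕ takes the minimum of its arguments and ⊗ takes their sum. Working out the expression (((6 ⊗ 10) ⊕ (1 ⊕ 2)) ⊕ ((-5 ⊕ 8) ⊕ (9 ⊕ 2))) gives -5.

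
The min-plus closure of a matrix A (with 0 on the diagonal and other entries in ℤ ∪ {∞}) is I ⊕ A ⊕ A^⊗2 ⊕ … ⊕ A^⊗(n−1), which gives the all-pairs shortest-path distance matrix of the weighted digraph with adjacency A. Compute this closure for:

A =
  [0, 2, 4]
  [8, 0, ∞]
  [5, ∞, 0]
Closure =
  [0, 2, 4]
  [8, 0, 12]
  [5, 7, 0]

This is the Floyd-Warshall all-pairs shortest-path computation. For each intermediate vertex k = 0, 1, …, 2, update dist[i][j] ← min(dist[i][j], dist[i][k] + dist[k][j]). The final matrix gives, for each (i, j), the minimum total weight of any directed path from i to j (possibly empty when i = j).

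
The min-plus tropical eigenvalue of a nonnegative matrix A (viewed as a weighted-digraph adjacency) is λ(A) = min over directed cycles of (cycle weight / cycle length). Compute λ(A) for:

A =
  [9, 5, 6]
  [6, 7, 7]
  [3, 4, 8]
λ(A) = 9/2

Enumerate directed cycles and compute their means (weight / length). Sample:
  cycle 0 → 0: weight = 9, length = 1, mean = 9/1 ≈ 9.000
  cycle 1 → 1: weight = 7, length = 1, mean = 7/1 ≈ 7.000
  cycle 2 → 2: weight = 8, length = 1, mean = 8/1 ≈ 8.000
  cycle 0 → 1 → 0: weight = 11, length = 2, mean = 11/2 ≈ 5.500
  cycle 0 → 2 → 0: weight = 9, length = 2, mean = 9/2 ≈ 4.500
  cycle 1 → 0 → 1: weight = 11, length = 2, mean = 11/2 ≈ 5.500
Minimum mean = 4.500, attained e.g. along the cycle 0 → 2 → 0 with weight 9 and length 2. So λ(A) = 9/2 = 9/2.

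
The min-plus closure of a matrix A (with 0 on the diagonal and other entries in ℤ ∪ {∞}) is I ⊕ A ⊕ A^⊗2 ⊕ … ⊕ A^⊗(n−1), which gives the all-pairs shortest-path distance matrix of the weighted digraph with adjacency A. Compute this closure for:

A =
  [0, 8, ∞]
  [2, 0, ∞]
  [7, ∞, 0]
Closure =
  [0, 8, ∞]
  [2, 0, ∞]
  [7, 15, 0]

This is the Floyd-Warshall all-pairs shortest-path computation. For each intermediate vertex k = 0, 1, …, 2, update dist[i][j] ← min(dist[i][j], dist[i][k] + dist[k][j]). The final matrix gives, for each (i, j), the minimum total weight of any directed path from i to j (possibly empty when i = j).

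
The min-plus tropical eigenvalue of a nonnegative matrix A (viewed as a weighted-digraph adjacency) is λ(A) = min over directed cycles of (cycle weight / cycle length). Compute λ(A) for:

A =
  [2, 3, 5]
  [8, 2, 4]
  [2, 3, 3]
λ(A) = 2

Enumerate directed cycles and compute their means (weight / length). Sample:
  cycle 0 → 0: weight = 2, length = 1, mean = 2/1 ≈ 2.000
  cycle 1 → 1: weight = 2, length = 1, mean = 2/1 ≈ 2.000
  cycle 2 → 2: weight = 3, length = 1, mean = 3/1 ≈ 3.000
  cycle 0 → 1 → 0: weight = 11, length = 2, mean = 11/2 ≈ 5.500
  cycle 0 → 2 → 0: weight = 7, length = 2, mean = 7/2 ≈ 3.500
  cycle 1 → 0 → 1: weight = 11, length = 2, mean = 11/2 ≈ 5.500
Minimum mean = 2.000, attained e.g. along the cycle 0 → 0 with weight 2 and length 1. So λ(A) = 2/1 = 2.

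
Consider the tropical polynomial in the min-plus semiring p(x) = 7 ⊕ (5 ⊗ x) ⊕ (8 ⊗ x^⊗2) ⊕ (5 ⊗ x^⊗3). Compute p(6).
p(6) = 7

A tropical monomial a ⊗ x^⊗i evaluates to a + i · x. Evaluating each term at x = 6:
  Term 0 contributes 7 + 0 · 6 = 7
  Term 1 contributes 5 + 1 · 6 = 11
  Term 2 contributes 8 + 2 · 6 = 20
  Term 3 contributes 5 + 3 · 6 = 23
p(6) = ⊕ of these = min[7, 11, 20, 23] = 7.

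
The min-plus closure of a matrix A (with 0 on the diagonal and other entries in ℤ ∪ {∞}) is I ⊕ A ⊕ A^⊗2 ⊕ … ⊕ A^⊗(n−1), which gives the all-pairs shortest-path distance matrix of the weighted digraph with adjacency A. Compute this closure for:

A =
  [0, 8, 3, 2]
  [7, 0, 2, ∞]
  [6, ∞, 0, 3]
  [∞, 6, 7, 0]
Closure =
  [0, 8, 3, 2]
  [7, 0, 2, 5]
  [6, 9, 0, 3]
  [13, 6, 7, 0]

This is the Floyd-Warshall all-pairs shortest-path computation. For each intermediate vertex k = 0, 1, …, 3, update dist[i][j] ← min(dist[i][j], dist[i][k] + dist[k][j]). The final matrix gives, for each (i, j), the minimum total weight of any directed path from i to j (possibly empty when i = j).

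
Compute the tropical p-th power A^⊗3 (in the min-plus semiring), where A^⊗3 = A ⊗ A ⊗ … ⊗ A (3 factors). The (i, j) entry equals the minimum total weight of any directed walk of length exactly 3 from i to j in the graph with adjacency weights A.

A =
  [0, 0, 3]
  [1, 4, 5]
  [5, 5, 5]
A^⊗3 =
  [0, 0, 3]
  [1, 1, 4]
  [5, 5, 8]

Each entry (A^⊗3)_ij equals the minimum over all length-3 walks i = v_0 → v_1 → … → v_3 = j of Σ_t A[v_t][v_{t+1}]. For example, for (i, j) = (0, 2) we minimise over 9 possible intermediate vertex sequences; the minimum is 3, attained along the walk 0 → 0 → 0 → 2.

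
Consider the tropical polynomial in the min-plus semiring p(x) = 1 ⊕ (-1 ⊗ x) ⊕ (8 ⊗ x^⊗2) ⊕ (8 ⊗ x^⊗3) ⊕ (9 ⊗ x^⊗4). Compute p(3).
p(3) = 1

A tropical monomial a ⊗ x^⊗i evaluates to a + i · x. Evaluating each term at x = 3:
  Term 0 contributes 1 + 0 · 3 = 1
  Term 1 contributes -1 + 1 · 3 = 2
  Term 2 contributes 8 + 2 · 3 = 14
  Term 3 contributes 8 + 3 · 3 = 17
  Term 4 contributes 9 + 4 · 3 = 21
p(3) = ⊕ of these = min[1, 2, 14, 17, 21] = 1.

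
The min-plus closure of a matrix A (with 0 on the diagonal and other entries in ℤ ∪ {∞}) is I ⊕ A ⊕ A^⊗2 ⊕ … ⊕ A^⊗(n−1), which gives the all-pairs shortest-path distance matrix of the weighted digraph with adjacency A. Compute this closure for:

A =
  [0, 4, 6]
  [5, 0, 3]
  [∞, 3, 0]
Closure =
  [0, 4, 6]
  [5, 0, 3]
  [8, 3, 0]

This is the Floyd-Warshall all-pairs shortest-path computation. For each intermediate vertex k = 0, 1, …, 2, update dist[i][j] ← min(dist[i][j], dist[i][k] + dist[k][j]). The final matrix gives, for each (i, j), the minimum total weight of any directed path from i to j (possibly empty when i = j).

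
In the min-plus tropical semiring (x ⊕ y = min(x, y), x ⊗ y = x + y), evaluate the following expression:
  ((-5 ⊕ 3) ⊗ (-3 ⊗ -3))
((-5 ⊕ 3) ⊗ (-3 ⊗ -3)) = -11

Expand innermost to outermost. Recall ⊕ takes the minimum of its arguments and ⊗ takes their sum. Working out the expression ((-5 ⊕ 3) ⊗ (-3 ⊗ -3)) gives -11.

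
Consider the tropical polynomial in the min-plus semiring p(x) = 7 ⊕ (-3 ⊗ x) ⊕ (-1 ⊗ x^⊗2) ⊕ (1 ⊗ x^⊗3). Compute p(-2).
p(-2) = -5

A tropical monomial a ⊗ x^⊗i evaluates to a + i · x. Evaluating each term at x = -2:
  Term 0 contributes 7 + 0 · -2 = 7
  Term 1 contributes -3 + 1 · -2 = -5
  Term 2 contributes -1 + 2 · -2 = -5
  Term 3 contributes 1 + 3 · -2 = -5
p(-2) = ⊕ of these = min[7, -5, -5, -5] = -5.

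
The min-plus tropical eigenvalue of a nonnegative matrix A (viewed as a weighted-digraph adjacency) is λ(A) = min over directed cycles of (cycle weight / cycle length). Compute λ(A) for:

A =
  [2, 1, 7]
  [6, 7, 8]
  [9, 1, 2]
λ(A) = 2

Enumerate directed cycles and compute their means (weight / length). Sample:
  cycle 0 → 0: weight = 2, length = 1, mean = 2/1 ≈ 2.000
  cycle 1 → 1: weight = 7, length = 1, mean = 7/1 ≈ 7.000
  cycle 2 → 2: weight = 2, length = 1, mean = 2/1 ≈ 2.000
  cycle 0 → 1 → 0: weight = 7, length = 2, mean = 7/2 ≈ 3.500
  cycle 0 → 2 → 0: weight = 16, length = 2, mean = 16/2 ≈ 8.000
  cycle 1 → 0 → 1: weight = 7, length = 2, mean = 7/2 ≈ 3.500
Minimum mean = 2.000, attained e.g. along the cycle 0 → 0 with weight 2 and length 1. So λ(A) = 2/1 = 2.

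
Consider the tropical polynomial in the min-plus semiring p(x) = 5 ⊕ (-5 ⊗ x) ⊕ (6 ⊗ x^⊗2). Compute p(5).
p(5) = 0

A tropical monomial a ⊗ x^⊗i evaluates to a + i · x. Evaluating each term at x = 5:
  Term 0 contributes 5 + 0 · 5 = 5
  Term 1 contributes -5 + 1 · 5 = 0
  Term 2 contributes 6 + 2 · 5 = 16
p(5) = ⊕ of these = min[5, 0, 16] = 0.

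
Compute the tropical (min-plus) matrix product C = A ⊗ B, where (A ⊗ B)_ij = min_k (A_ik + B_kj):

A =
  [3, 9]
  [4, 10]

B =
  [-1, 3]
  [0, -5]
A ⊗ B =
  [2, 4]
  [3, 5]

Apply the min-plus product entry-by-entry:
  C[0][0] = min over k of (A[0][0] + B[0][0] = 3 + -1 = 2, A[0][1] + B[1][0] = 9 + 0 = 9) = 2 (attained at k = 0)
  C[0][1] = min over k of (A[0][0] + B[0][1] = 3 + 3 = 6, A[0][1] + B[1][1] = 9 + -5 = 4) = 4 (attained at k = 1)
  C[1][0] = min over k of (A[1][0] + B[0][0] = 4 + -1 = 3, A[1][1] + B[1][0] = 10 + 0 = 10) = 3 (attained at k = 0)
  C[1][1] = min over k of (A[1][0] + B[0][1] = 4 + 3 = 7, A[1][1] + B[1][1] = 10 + -5 = 5) = 5 (attained at k = 1)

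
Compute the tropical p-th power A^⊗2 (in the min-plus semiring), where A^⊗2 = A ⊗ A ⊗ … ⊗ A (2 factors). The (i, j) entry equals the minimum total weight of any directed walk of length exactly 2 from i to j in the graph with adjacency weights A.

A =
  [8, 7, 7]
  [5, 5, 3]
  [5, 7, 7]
A^⊗2 =
  [12, 12, 10]
  [8, 10, 8]
  [12, 12, 10]

Each entry (A^⊗2)_ij equals the minimum over all length-2 walks i = v_0 → v_1 → … → v_2 = j of Σ_t A[v_t][v_{t+1}]. For example, for (i, j) = (0, 2) we minimise over 3 possible intermediate vertex sequences; the minimum is 10, attained along the walk 0 → 1 → 2.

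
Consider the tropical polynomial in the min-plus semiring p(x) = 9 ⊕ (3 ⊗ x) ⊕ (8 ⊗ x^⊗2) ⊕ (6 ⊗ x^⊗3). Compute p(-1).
p(-1) = 2

A tropical monomial a ⊗ x^⊗i evaluates to a + i · x. Evaluating each term at x = -1:
  Term 0 contributes 9 + 0 · -1 = 9
  Term 1 contributes 3 + 1 · -1 = 2
  Term 2 contributes 8 + 2 · -1 = 6
  Term 3 contributes 6 + 3 · -1 = 3
p(-1) = ⊕ of these = min[9, 2, 6, 3] = 2.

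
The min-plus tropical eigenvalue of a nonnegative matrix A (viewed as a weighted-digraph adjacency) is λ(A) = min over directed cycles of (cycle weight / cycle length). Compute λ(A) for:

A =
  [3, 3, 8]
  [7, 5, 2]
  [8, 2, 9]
λ(A) = 2

Enumerate directed cycles and compute their means (weight / length). Sample:
  cycle 0 → 0: weight = 3, length = 1, mean = 3/1 ≈ 3.000
  cycle 1 → 1: weight = 5, length = 1, mean = 5/1 ≈ 5.000
  cycle 2 → 2: weight = 9, length = 1, mean = 9/1 ≈ 9.000
  cycle 0 → 1 → 0: weight = 10, length = 2, mean = 10/2 ≈ 5.000
  cycle 0 → 2 → 0: weight = 16, length = 2, mean = 16/2 ≈ 8.000
  cycle 1 → 0 → 1: weight = 10, length = 2, mean = 10/2 ≈ 5.000
Minimum mean = 2.000, attained e.g. along the cycle 1 → 2 → 1 with weight 4 and length 2. So λ(A) = 4/2 = 2.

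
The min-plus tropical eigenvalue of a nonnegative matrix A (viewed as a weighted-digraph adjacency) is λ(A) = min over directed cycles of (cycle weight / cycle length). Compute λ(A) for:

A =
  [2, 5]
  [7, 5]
λ(A) = 2

Enumerate directed cycles and compute their means (weight / length). Sample:
  cycle 0 → 0: weight = 2, length = 1, mean = 2/1 ≈ 2.000
  cycle 1 → 1: weight = 5, length = 1, mean = 5/1 ≈ 5.000
  cycle 0 → 1 → 0: weight = 12, length = 2, mean = 12/2 ≈ 6.000
  cycle 1 → 0 → 1: weight = 12, length = 2, mean = 12/2 ≈ 6.000
Minimum mean = 2.000, attained e.g. along the cycle 0 → 0 with weight 2 and length 1. So λ(A) = 2/1 = 2.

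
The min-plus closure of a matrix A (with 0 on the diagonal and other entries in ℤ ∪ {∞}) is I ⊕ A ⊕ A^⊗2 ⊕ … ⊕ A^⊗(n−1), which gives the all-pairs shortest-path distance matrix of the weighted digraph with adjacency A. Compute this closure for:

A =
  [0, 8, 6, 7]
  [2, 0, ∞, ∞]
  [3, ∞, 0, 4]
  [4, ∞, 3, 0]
Closure =
  [0, 8, 6, 7]
  [2, 0, 8, 9]
  [3, 11, 0, 4]
  [4, 12, 3, 0]

This is the Floyd-Warshall all-pairs shortest-path computation. For each intermediate vertex k = 0, 1, …, 3, update dist[i][j] ← min(dist[i][j], dist[i][k] + dist[k][j]). The final matrix gives, for each (i, j), the minimum total weight of any directed path from i to j (possibly empty when i = j).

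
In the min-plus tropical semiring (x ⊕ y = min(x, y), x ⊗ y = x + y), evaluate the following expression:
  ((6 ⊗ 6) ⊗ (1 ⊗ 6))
((6 ⊗ 6) ⊗ (1 ⊗ 6)) = 19

Expand innermost to outermost. Recall ⊕ takes the minimum of its arguments and ⊗ takes their sum. Working out the expression ((6 ⊗ 6) ⊗ (1 ⊗ 6)) gives 19.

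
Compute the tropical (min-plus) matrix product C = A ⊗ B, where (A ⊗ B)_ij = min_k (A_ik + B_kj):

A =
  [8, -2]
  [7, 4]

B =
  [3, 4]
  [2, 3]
A ⊗ B =
  [0, 1]
  [6, 7]

Apply the min-plus product entry-by-entry:
  C[0][0] = min over k of (A[0][0] + B[0][0] = 8 + 3 = 11, A[0][1] + B[1][0] = -2 + 2 = 0) = 0 (attained at k = 1)
  C[0][1] = min over k of (A[0][0] + B[0][1] = 8 + 4 = 12, A[0][1] + B[1][1] = -2 + 3 = 1) = 1 (attained at k = 1)
  C[1][0] = min over k of (A[1][0] + B[0][0] = 7 + 3 = 10, A[1][1] + B[1][0] = 4 + 2 = 6) = 6 (attained at k = 1)
  C[1][1] = min over k of (A[1][0] + B[0][1] = 7 + 4 = 11, A[1][1] + B[1][1] = 4 + 3 = 7) = 7 (attained at k = 1)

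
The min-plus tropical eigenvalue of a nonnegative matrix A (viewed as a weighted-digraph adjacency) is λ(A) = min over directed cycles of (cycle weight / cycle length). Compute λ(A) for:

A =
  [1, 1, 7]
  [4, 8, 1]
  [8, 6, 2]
λ(A) = 1

Enumerate directed cycles and compute their means (weight / length). Sample:
  cycle 0 → 0: weight = 1, length = 1, mean = 1/1 ≈ 1.000
  cycle 1 → 1: weight = 8, length = 1, mean = 8/1 ≈ 8.000
  cycle 2 → 2: weight = 2, length = 1, mean = 2/1 ≈ 2.000
  cycle 0 → 1 → 0: weight = 5, length = 2, mean = 5/2 ≈ 2.500
  cycle 0 → 2 → 0: weight = 15, length = 2, mean = 15/2 ≈ 7.500
  cycle 1 → 0 → 1: weight = 5, length = 2, mean = 5/2 ≈ 2.500
Minimum mean = 1.000, attained e.g. along the cycle 0 → 0 with weight 1 and length 1. So λ(A) = 1/1 = 1.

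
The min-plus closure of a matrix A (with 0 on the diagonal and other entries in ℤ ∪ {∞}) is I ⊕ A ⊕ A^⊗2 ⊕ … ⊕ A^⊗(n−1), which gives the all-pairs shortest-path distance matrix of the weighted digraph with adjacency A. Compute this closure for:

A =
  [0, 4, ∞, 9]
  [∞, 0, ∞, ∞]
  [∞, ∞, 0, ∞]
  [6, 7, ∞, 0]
Closure =
  [0, 4, ∞, 9]
  [∞, 0, ∞, ∞]
  [∞, ∞, 0, ∞]
  [6, 7, ∞, 0]

This is the Floyd-Warshall all-pairs shortest-path computation. For each intermediate vertex k = 0, 1, …, 3, update dist[i][j] ← min(dist[i][j], dist[i][k] + dist[k][j]). The final matrix gives, for each (i, j), the minimum total weight of any directed path from i to j (possibly empty when i = j).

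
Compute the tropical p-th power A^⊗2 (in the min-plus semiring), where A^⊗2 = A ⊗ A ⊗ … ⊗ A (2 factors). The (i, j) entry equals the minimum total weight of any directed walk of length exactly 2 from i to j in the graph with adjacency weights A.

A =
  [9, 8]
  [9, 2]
A^⊗2 =
  [17, 10]
  [11, 4]

Each entry (A^⊗2)_ij equals the minimum over all length-2 walks i = v_0 → v_1 → … → v_2 = j of Σ_t A[v_t][v_{t+1}]. For example, for (i, j) = (0, 1) we minimise over 2 possible intermediate vertex sequences; the minimum is 10, attained along the walk 0 → 1 → 1.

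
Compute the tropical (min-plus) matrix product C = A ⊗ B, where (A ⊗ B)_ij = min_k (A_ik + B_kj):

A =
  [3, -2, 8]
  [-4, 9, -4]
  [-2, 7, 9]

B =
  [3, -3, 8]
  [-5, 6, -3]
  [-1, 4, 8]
A ⊗ B =
  [-7, 0, -5]
  [-5, -7, 4]
  [1, -5, 4]

Apply the min-plus product entry-by-entry:
  C[0][0] = min over k of (A[0][0] + B[0][0] = 3 + 3 = 6, A[0][1] + B[1][0] = -2 + -5 = -7, A[0][2] + B[2][0] = 8 + -1 = 7) = -7 (attained at k = 1)
  C[0][1] = min over k of (A[0][0] + B[0][1] = 3 + -3 = 0, A[0][1] + B[1][1] = -2 + 6 = 4, A[0][2] + B[2][1] = 8 + 4 = 12) = 0 (attained at k = 0)
  C[0][2] = min over k of (A[0][0] + B[0][2] = 3 + 8 = 11, A[0][1] + B[1][2] = -2 + -3 = -5, A[0][2] + B[2][2] = 8 + 8 = 16) = -5 (attained at k = 1)
  C[1][0] = min over k of (A[1][0] + B[0][0] = -4 + 3 = -1, A[1][1] + B[1][0] = 9 + -5 = 4, A[1][2] + B[2][0] = -4 + -1 = -5) = -5 (attained at k = 2)
  C[1][1] = min over k of (A[1][0] + B[0][1] = -4 + -3 = -7, A[1][1] + B[1][1] = 9 + 6 = 15, A[1][2] + B[2][1] = -4 + 4 = 0) = -7 (attained at k = 0)
  C[1][2] = min over k of (A[1][0] + B[0][2] = -4 + 8 = 4, A[1][1] + B[1][2] = 9 + -3 = 6, A[1][2] + B[2][2] = -4 + 8 = 4) = 4 (attained at k = 0)
  C[2][0] = min over k of (A[2][0] + B[0][0] = -2 + 3 = 1, A[2][1] + B[1][0] = 7 + -5 = 2, A[2][2] + B[2][0] = 9 + -1 = 8) = 1 (attained at k = 0)
  C[2][1] = min over k of (A[2][0] + B[0][1] = -2 + -3 = -5, A[2][1] + B[1][1] = 7 + 6 = 13, A[2][2] + B[2][1] = 9 + 4 = 13) = -5 (attained at k = 0)
  C[2][2] = min over k of (A[2][0] + B[0][2] = -2 + 8 = 6, A[2][1] + B[1][2] = 7 + -3 = 4, A[2][2] + B[2][2] = 9 + 8 = 17) = 4 (attained at k = 1)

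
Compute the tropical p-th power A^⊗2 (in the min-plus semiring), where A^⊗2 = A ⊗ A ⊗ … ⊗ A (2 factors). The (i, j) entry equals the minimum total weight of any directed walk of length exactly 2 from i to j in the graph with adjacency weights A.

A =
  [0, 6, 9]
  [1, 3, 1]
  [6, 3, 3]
A^⊗2 =
  [0, 6, 7]
  [1, 4, 4]
  [4, 6, 4]

Each entry (A^⊗2)_ij equals the minimum over all length-2 walks i = v_0 → v_1 → … → v_2 = j of Σ_t A[v_t][v_{t+1}]. For example, for (i, j) = (0, 2) we minimise over 3 possible intermediate vertex sequences; the minimum is 7, attained along the walk 0 → 1 → 2.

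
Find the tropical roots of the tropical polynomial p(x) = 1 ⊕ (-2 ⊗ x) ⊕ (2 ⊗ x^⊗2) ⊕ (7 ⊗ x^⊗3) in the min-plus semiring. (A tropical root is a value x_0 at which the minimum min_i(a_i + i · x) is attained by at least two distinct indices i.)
Roots: {-5, -4, 3}

Each tropical root is a break point of the lower envelope of the lines y = a_i + i · x (there are 4 lines, with slopes 0, 1, ..., 3). Only the lines that attain the minimum somewhere contribute to roots; other lines are dominated. Here the surviving (envelope) indices are i = 3, i = 2, i = 1, i = 0.
Intersections between consecutive envelope lines give the roots: for adjacent envelope indices i < j the intersection is x = (a_i − a_j) / (j − i). Reading off the sorted break points: {-5, -4, 3}.
Verification: at each break x_0, at least two indices attain the minimum of min_i(a_i + i · x_0).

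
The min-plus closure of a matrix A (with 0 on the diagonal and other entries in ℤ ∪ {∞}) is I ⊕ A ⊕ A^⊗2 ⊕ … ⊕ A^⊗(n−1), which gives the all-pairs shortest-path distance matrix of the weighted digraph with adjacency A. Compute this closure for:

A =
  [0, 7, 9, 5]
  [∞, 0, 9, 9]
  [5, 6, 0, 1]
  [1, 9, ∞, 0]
Closure =
  [0, 7, 9, 5]
  [10, 0, 9, 9]
  [2, 6, 0, 1]
  [1, 8, 10, 0]

This is the Floyd-Warshall all-pairs shortest-path computation. For each intermediate vertex k = 0, 1, …, 3, update dist[i][j] ← min(dist[i][j], dist[i][k] + dist[k][j]). The final matrix gives, for each (i, j), the minimum total weight of any directed path from i to j (possibly empty when i = j).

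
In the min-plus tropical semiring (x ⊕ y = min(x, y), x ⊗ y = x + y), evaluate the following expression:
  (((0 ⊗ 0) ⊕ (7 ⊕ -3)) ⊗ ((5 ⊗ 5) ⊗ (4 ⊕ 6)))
(((0 ⊗ 0) ⊕ (7 ⊕ -3)) ⊗ ((5 ⊗ 5) ⊗ (4 ⊕ 6))) = 11

Expand innermost to outermost. Recall ⊕ takes the minimum of its arguments and ⊗ takes their sum. Working out the expression (((0 ⊗ 0) ⊕ (7 ⊕ -3)) ⊗ ((5 ⊗ 5) ⊗ (4 ⊕ 6))) gives 11.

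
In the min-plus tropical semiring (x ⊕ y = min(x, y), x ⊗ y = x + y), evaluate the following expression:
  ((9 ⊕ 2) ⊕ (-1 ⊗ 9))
((9 ⊕ 2) ⊕ (-1 ⊗ 9)) = 2

Expand innermost to outermost. Recall ⊕ takes the minimum of its arguments and ⊗ takes their sum. Working out the expression ((9 ⊕ 2) ⊕ (-1 ⊗ 9)) gives 2.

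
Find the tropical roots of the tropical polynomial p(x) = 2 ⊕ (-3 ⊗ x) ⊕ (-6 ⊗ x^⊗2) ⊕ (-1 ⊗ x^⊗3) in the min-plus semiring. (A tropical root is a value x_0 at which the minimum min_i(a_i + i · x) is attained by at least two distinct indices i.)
Roots: {-5, 3, 5}

Each tropical root is a break point of the lower envelope of the lines y = a_i + i · x (there are 4 lines, with slopes 0, 1, ..., 3). Only the lines that attain the minimum somewhere contribute to roots; other lines are dominated. Here the surviving (envelope) indices are i = 3, i = 2, i = 1, i = 0.
Intersections between consecutive envelope lines give the roots: for adjacent envelope indices i < j the intersection is x = (a_i − a_j) / (j − i). Reading off the sorted break points: {-5, 3, 5}.
Verification: at each break x_0, at least two indices attain the minimum of min_i(a_i + i · x_0).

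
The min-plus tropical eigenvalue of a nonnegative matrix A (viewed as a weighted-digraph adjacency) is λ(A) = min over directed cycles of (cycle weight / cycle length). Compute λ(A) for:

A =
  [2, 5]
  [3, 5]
λ(A) = 2

Enumerate directed cycles and compute their means (weight / length). Sample:
  cycle 0 → 0: weight = 2, length = 1, mean = 2/1 ≈ 2.000
  cycle 1 → 1: weight = 5, length = 1, mean = 5/1 ≈ 5.000
  cycle 0 → 1 → 0: weight = 8, length = 2, mean = 8/2 ≈ 4.000
  cycle 1 → 0 → 1: weight = 8, length = 2, mean = 8/2 ≈ 4.000
Minimum mean = 2.000, attained e.g. along the cycle 0 → 0 with weight 2 and length 1. So λ(A) = 2/1 = 2.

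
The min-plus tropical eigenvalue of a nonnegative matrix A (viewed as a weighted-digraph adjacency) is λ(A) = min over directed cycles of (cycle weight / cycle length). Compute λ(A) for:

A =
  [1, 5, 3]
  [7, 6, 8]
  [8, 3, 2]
λ(A) = 1

Enumerate directed cycles and compute their means (weight / length). Sample:
  cycle 0 → 0: weight = 1, length = 1, mean = 1/1 ≈ 1.000
  cycle 1 → 1: weight = 6, length = 1, mean = 6/1 ≈ 6.000
  cycle 2 → 2: weight = 2, length = 1, mean = 2/1 ≈ 2.000
  cycle 0 → 1 → 0: weight = 12, length = 2, mean = 12/2 ≈ 6.000
  cycle 0 → 2 → 0: weight = 11, length = 2, mean = 11/2 ≈ 5.500
  cycle 1 → 0 → 1: weight = 12, length = 2, mean = 12/2 ≈ 6.000
Minimum mean = 1.000, attained e.g. along the cycle 0 → 0 with weight 1 and length 1. So λ(A) = 1/1 = 1.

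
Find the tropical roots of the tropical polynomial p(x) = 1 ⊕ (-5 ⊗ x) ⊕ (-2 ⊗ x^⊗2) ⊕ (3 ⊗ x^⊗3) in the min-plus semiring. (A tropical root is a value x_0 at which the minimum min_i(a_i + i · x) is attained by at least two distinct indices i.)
Roots: {-5, -3, 6}

Each tropical root is a break point of the lower envelope of the lines y = a_i + i · x (there are 4 lines, with slopes 0, 1, ..., 3). Only the lines that attain the minimum somewhere contribute to roots; other lines are dominated. Here the surviving (envelope) indices are i = 3, i = 2, i = 1, i = 0.
Intersections between consecutive envelope lines give the roots: for adjacent envelope indices i < j the intersection is x = (a_i − a_j) / (j − i). Reading off the sorted break points: {-5, -3, 6}.
Verification: at each break x_0, at least two indices attain the minimum of min_i(a_i + i · x_0).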